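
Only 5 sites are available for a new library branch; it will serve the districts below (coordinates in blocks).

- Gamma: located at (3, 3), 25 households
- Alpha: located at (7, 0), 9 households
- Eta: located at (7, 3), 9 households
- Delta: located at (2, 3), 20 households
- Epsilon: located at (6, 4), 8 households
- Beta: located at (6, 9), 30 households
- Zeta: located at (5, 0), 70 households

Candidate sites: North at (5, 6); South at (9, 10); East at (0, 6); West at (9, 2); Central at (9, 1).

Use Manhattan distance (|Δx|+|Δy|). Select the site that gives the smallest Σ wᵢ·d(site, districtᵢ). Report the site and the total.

Total weighted distance at each candidate:
  North (5, 6): total = 926
  South (9, 10): total = 1966
  East (0, 6): total = 1561
  West (9, 2): total = 1158
  Central (9, 1): total = 1171
Minimum is at North with total 926 blocks.

North, total 926 blocks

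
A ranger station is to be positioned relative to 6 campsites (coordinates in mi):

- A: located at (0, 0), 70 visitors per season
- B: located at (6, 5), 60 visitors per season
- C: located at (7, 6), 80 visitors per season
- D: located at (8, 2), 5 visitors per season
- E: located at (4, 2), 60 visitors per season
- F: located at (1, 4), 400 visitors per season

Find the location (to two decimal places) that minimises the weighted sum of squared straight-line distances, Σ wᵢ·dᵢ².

(2.37, 3.72)

The minimiser of Σwᵢ‖p−pᵢ‖² is the weighted centroid p* = (Σwᵢpᵢ)/(Σwᵢ).
Σwᵢ = 675.
Σwᵢxᵢ = 70·0 + 60·6 + 80·7 + 5·8 + 60·4 + 400·1 = 1600.
Σwᵢyᵢ = 70·0 + 60·5 + 80·6 + 5·2 + 60·2 + 400·4 = 2510.
x* = 1600/675 = 2.37, y* = 2510/675 = 3.72.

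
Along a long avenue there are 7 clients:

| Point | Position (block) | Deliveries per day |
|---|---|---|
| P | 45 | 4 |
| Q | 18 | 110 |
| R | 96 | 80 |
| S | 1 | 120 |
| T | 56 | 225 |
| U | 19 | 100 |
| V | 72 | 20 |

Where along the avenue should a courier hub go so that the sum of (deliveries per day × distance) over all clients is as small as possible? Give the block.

For a sum of weighted absolute distances on a line, the optimum is the weighted median (not the mean). Total weight W = 659; half-weight = 329.5.
Sort by position and accumulate weight:
  block 1 (S, w=120) → cum 120
  block 18 (Q, w=110) → cum 230
  block 19 (U, w=100) → cum 330  ≥ 329.5 → median here
  block 45 (P, w=4) → cum 334
  block 56 (T, w=225) → cum 559
  block 72 (V, w=20) → cum 579
  block 96 (R, w=80) → cum 659
Optimal location: block 19.

x = 19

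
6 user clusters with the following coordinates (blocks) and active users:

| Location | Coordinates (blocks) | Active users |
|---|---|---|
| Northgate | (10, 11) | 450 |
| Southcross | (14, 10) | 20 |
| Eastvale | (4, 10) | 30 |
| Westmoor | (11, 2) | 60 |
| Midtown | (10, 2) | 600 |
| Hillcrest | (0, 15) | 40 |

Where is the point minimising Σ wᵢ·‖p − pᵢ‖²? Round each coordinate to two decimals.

(9.63, 6.14)

The minimiser of Σwᵢ‖p−pᵢ‖² is the weighted centroid p* = (Σwᵢpᵢ)/(Σwᵢ).
Σwᵢ = 1200.
Σwᵢxᵢ = 450·10 + 20·14 + 30·4 + 60·11 + 600·10 + 40·0 = 11560.
Σwᵢyᵢ = 450·11 + 20·10 + 30·10 + 60·2 + 600·2 + 40·15 = 7370.
x* = 11560/1200 = 9.63, y* = 7370/1200 = 6.14.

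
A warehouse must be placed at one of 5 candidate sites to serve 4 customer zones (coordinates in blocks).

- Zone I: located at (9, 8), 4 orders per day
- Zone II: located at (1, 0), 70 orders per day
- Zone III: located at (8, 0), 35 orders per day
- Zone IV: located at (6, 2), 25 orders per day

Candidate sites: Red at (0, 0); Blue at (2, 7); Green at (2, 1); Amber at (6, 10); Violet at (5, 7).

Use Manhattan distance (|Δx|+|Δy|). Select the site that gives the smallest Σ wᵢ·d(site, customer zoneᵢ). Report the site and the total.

Total weighted distance at each candidate:
  Red (0, 0): total = 618
  Blue (2, 7): total = 1272
  Green (2, 1): total = 566
  Amber (6, 10): total = 1690
  Violet (5, 7): total = 1290
Minimum is at Green with total 566 blocks.

Green, total 566 blocks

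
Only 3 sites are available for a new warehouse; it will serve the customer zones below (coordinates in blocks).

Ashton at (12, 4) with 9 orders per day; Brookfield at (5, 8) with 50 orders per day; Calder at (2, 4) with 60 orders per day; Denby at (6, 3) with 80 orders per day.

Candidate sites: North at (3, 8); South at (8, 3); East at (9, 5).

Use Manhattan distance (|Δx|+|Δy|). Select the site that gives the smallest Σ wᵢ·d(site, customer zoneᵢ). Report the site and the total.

South, total 1025 blocks

Total weighted distance at each candidate:
  North (3, 8): total = 1157
  South (8, 3): total = 1025
  East (9, 5): total = 1266
Minimum is at South with total 1025 blocks.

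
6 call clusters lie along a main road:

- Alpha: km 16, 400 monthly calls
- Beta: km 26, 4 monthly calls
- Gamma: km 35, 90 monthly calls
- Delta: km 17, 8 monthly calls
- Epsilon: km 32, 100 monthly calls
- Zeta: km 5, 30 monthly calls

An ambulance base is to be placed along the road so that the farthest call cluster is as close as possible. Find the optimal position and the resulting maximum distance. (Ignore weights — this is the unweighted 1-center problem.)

The 1-center on a line is the midpoint of the two extreme points: leftmost at 5, rightmost at 35.
Optimal location = (5 + 35)/2 = 20; maximum distance = (35 − 5)/2 = 15.

location 20, max distance 15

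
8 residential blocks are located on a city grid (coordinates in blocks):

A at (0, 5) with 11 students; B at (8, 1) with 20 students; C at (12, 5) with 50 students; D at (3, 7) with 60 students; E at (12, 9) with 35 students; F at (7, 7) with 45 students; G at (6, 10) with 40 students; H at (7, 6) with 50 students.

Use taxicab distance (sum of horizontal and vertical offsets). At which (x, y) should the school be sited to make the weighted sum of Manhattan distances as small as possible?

(7, 7)

Manhattan distance separates: Σwᵢ(|x−xᵢ|+|y−yᵢ|) = Σwᵢ|x−xᵢ| + Σwᵢ|y−yᵢ|, so x and y are optimised independently as 1-D weighted medians.
Total weight W = 311; half = 155.5.
x-coordinate, sorted with cumulative weight:
  x=0 (A, w=11) cum 11
  x=3 (D, w=60) cum 71
  x=6 (G, w=40) cum 111
  x=7 (F, w=45) cum 156  ← median
  x=7 (H, w=50) cum 206
  x=8 (B, w=20) cum 226
  x=12 (C, w=50) cum 276
  x=12 (E, w=35) cum 311
⇒ x* = 7
y-coordinate, sorted with cumulative weight:
  y=1 (B, w=20) cum 20
  y=5 (A, w=11) cum 31
  y=5 (C, w=50) cum 81
  y=6 (H, w=50) cum 131
  y=7 (D, w=60) cum 191  ← median
  y=7 (F, w=45) cum 236
  y=9 (E, w=35) cum 271
  y=10 (G, w=40) cum 311
⇒ y* = 7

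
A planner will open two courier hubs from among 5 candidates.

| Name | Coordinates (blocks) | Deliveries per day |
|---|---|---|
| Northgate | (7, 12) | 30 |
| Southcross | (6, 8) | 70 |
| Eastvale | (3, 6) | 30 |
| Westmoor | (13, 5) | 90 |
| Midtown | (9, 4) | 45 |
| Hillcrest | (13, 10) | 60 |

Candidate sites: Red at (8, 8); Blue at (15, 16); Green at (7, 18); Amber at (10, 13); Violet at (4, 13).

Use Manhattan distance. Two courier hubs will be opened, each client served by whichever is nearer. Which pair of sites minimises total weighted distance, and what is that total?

{Red, Amber}, total 1775

Evaluate every pair (each demand assigned to the nearer of the two):
  {Red, Amber}: total = 1775
  {Red, Violet}: total = 1835
  {Red, Blue}: total = 1865
  {Red, Green}: total = 1865
  {Amber, Violet}: total = 2650
  {Blue, Amber}: total = 2970
  {Green, Amber}: total = 2970
  {Blue, Violet}: total = 3130
  {Green, Violet}: total = 3730
  {Blue, Green}: total = 3800
Best pair: {Red, Amber} with total 1775.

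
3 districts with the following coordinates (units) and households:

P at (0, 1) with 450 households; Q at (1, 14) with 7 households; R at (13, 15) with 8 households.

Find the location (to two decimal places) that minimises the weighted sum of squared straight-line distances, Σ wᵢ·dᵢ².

The minimiser of Σwᵢ‖p−pᵢ‖² is the weighted centroid p* = (Σwᵢpᵢ)/(Σwᵢ).
Σwᵢ = 465.
Σwᵢxᵢ = 450·0 + 7·1 + 8·13 = 111.
Σwᵢyᵢ = 450·1 + 7·14 + 8·15 = 668.
x* = 111/465 = 0.24, y* = 668/465 = 1.44.

(0.24, 1.44)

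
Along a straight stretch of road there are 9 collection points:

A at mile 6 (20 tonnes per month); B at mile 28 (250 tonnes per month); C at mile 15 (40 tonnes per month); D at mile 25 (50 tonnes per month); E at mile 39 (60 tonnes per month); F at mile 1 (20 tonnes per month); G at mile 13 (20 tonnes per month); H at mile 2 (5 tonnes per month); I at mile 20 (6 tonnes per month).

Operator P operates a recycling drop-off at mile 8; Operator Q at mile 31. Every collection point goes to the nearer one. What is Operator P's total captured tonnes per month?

The indifferent point is the midpoint (8+31)/2 = 19.5; collection points left of it (closer to Operator P at 8) go to Operator P, those right go to Operator Q.
  F at 1 (w=20) → Operator P
  H at 2 (w=5) → Operator P
  A at 6 (w=20) → Operator P
  G at 13 (w=20) → Operator P
  C at 15 (w=40) → Operator P
  I at 20 (w=6) → Operator Q
  D at 25 (w=50) → Operator Q
  B at 28 (w=250) → Operator Q
  E at 39 (w=60) → Operator Q
Operator P captures 105; Operator Q captures 366.

105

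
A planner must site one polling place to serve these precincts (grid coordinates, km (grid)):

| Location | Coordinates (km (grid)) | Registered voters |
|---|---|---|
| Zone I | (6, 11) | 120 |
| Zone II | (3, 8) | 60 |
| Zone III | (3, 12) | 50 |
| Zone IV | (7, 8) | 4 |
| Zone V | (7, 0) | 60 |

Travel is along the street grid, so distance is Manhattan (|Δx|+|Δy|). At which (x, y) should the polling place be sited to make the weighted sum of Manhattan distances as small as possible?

Manhattan distance separates: Σwᵢ(|x−xᵢ|+|y−yᵢ|) = Σwᵢ|x−xᵢ| + Σwᵢ|y−yᵢ|, so x and y are optimised independently as 1-D weighted medians.
Total weight W = 294; half = 147.
x-coordinate, sorted with cumulative weight:
  x=3 (Zone II, w=60) cum 60
  x=3 (Zone III, w=50) cum 110
  x=6 (Zone I, w=120) cum 230  ← median
  x=7 (Zone IV, w=4) cum 234
  x=7 (Zone V, w=60) cum 294
⇒ x* = 6
y-coordinate, sorted with cumulative weight:
  y=0 (Zone V, w=60) cum 60
  y=8 (Zone II, w=60) cum 120
  y=8 (Zone IV, w=4) cum 124
  y=11 (Zone I, w=120) cum 244  ← median
  y=12 (Zone III, w=50) cum 294
⇒ y* = 11

(6, 11)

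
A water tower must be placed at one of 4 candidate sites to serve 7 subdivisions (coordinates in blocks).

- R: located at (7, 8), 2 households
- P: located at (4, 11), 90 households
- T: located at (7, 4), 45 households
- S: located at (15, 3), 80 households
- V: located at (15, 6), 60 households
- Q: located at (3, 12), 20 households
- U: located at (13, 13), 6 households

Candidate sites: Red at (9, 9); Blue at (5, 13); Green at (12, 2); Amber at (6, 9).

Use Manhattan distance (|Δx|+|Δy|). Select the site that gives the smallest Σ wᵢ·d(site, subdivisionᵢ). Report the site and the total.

Red, total 2679 blocks

Total weighted distance at each candidate:
  Red (9, 9): total = 2679
  Blue (5, 13): total = 3507
  Green (12, 2): total = 3059
  Amber (6, 9): total = 2740
Minimum is at Red with total 2679 blocks.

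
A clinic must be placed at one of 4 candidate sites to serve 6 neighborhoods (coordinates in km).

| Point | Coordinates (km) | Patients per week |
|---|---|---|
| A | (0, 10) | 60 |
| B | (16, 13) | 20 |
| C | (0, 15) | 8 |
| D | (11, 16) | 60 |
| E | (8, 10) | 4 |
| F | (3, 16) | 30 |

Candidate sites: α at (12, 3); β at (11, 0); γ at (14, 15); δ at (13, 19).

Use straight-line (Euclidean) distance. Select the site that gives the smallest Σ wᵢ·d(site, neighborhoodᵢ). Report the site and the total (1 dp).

Total weighted distance at each candidate:
  α (12, 3): total = 2473.6
  β (11, 0): total = 2857.8
  γ (14, 15): total = 1612.9
  δ (13, 19): total = 1762.4
Minimum is at γ with total 1612.9 km.

γ, total 1612.9 km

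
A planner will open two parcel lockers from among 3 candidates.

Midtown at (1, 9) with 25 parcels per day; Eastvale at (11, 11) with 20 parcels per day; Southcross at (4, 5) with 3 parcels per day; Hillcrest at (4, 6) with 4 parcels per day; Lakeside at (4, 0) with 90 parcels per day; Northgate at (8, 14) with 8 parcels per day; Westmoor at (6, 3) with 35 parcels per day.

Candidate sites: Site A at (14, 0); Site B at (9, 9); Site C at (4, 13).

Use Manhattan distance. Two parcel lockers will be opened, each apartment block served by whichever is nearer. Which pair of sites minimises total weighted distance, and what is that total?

{Site A, Site B}, total 1602

Evaluate every pair (each demand assigned to the nearer of the two):
  {Site A, Site B}: total = 1602
  {Site A, Site C}: total = 1732
  {Site B, Site C}: total = 1832
Best pair: {Site A, Site B} with total 1602.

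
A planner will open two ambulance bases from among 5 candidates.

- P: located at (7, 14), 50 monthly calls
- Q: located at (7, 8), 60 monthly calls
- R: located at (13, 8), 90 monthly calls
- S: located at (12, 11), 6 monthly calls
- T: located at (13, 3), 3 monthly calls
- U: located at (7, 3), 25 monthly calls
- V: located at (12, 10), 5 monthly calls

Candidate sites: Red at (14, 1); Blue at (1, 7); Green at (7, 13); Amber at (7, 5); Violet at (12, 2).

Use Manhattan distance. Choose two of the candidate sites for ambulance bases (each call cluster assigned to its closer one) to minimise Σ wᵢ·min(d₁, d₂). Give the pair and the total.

{Green, Amber}, total 1196

Evaluate every pair (each demand assigned to the nearer of the two):
  {Green, Amber}: total = 1196
  {Green, Violet}: total = 1218
  {Red, Green}: total = 1386
  {Amber, Violet}: total = 1410
  {Red, Amber}: total = 1525
  {Blue, Amber}: total = 1630
  {Blue, Green}: total = 1720
  {Blue, Violet}: total = 1950
  {Red, Blue}: total = 2151
  {Red, Violet}: total = 2390
Best pair: {Green, Amber} with total 1196.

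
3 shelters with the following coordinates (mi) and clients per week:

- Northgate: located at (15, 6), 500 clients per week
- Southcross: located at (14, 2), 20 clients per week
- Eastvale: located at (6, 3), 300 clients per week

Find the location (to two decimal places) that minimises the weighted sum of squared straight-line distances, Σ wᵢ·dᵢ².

The minimiser of Σwᵢ‖p−pᵢ‖² is the weighted centroid p* = (Σwᵢpᵢ)/(Σwᵢ).
Σwᵢ = 820.
Σwᵢxᵢ = 500·15 + 20·14 + 300·6 = 9580.
Σwᵢyᵢ = 500·6 + 20·2 + 300·3 = 3940.
x* = 9580/820 = 11.68, y* = 3940/820 = 4.80.

(11.68, 4.80)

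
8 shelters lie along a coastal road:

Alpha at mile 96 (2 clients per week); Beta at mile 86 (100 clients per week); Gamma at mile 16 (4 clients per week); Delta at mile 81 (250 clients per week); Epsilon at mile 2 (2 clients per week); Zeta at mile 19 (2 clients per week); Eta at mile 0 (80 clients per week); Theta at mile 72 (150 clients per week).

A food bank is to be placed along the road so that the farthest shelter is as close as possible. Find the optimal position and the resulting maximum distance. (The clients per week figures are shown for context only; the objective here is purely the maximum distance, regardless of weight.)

location 48, max distance 48

The 1-center on a line is the midpoint of the two extreme points: leftmost at 0, rightmost at 96.
Optimal location = (0 + 96)/2 = 48; maximum distance = (96 − 0)/2 = 48.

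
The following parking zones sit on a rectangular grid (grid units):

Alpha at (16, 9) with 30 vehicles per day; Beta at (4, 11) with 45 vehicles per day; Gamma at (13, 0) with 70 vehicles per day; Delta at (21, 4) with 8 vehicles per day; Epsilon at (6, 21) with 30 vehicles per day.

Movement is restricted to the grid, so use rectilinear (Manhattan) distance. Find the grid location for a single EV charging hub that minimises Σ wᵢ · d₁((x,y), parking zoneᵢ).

(13, 9)

Manhattan distance separates: Σwᵢ(|x−xᵢ|+|y−yᵢ|) = Σwᵢ|x−xᵢ| + Σwᵢ|y−yᵢ|, so x and y are optimised independently as 1-D weighted medians.
Total weight W = 183; half = 91.5.
x-coordinate, sorted with cumulative weight:
  x=4 (Beta, w=45) cum 45
  x=6 (Epsilon, w=30) cum 75
  x=13 (Gamma, w=70) cum 145  ← median
  x=16 (Alpha, w=30) cum 175
  x=21 (Delta, w=8) cum 183
⇒ x* = 13
y-coordinate, sorted with cumulative weight:
  y=0 (Gamma, w=70) cum 70
  y=4 (Delta, w=8) cum 78
  y=9 (Alpha, w=30) cum 108  ← median
  y=11 (Beta, w=45) cum 153
  y=21 (Epsilon, w=30) cum 183
⇒ y* = 9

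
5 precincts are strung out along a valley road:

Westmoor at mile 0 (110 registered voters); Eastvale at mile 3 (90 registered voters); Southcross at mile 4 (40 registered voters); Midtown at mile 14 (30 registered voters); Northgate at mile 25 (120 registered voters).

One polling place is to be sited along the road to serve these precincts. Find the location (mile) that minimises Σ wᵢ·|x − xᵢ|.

x = 3

For a sum of weighted absolute distances on a line, the optimum is the weighted median (not the mean). Total weight W = 390; half-weight = 195.
Sort by position and accumulate weight:
  mile 0 (Westmoor, w=110) → cum 110
  mile 3 (Eastvale, w=90) → cum 200  ≥ 195 → median here
  mile 4 (Southcross, w=40) → cum 240
  mile 14 (Midtown, w=30) → cum 270
  mile 25 (Northgate, w=120) → cum 390
Optimal location: mile 3.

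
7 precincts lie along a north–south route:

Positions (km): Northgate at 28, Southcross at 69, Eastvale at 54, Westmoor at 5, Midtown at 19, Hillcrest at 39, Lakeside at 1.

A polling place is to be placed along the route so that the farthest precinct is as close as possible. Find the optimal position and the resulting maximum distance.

The 1-center on a line is the midpoint of the two extreme points: leftmost at 1, rightmost at 69.
Optimal location = (1 + 69)/2 = 35; maximum distance = (69 − 1)/2 = 34.

location 35, max distance 34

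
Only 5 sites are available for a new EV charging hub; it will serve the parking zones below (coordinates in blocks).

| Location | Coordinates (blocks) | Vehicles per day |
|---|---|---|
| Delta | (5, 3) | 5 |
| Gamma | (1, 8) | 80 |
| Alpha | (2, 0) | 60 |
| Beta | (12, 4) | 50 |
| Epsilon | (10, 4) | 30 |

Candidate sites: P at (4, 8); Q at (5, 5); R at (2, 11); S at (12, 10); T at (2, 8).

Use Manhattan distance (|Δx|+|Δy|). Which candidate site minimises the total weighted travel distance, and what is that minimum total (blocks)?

Total weighted distance at each candidate:
  P (4, 8): total = 1770
  Q (5, 5): total = 1630
  R (2, 11): total = 2335
  S (12, 10): total = 2850
  T (2, 8): total = 1660
Minimum is at Q with total 1630 blocks.

Q, total 1630 blocks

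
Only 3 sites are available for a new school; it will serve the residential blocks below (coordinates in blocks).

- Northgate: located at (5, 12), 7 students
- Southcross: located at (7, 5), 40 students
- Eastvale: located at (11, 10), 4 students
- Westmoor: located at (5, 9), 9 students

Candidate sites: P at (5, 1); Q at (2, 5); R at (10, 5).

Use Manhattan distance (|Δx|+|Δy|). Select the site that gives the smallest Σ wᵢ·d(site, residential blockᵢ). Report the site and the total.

R, total 309 blocks

Total weighted distance at each candidate:
  P (5, 1): total = 449
  Q (2, 5): total = 389
  R (10, 5): total = 309
Minimum is at R with total 309 blocks.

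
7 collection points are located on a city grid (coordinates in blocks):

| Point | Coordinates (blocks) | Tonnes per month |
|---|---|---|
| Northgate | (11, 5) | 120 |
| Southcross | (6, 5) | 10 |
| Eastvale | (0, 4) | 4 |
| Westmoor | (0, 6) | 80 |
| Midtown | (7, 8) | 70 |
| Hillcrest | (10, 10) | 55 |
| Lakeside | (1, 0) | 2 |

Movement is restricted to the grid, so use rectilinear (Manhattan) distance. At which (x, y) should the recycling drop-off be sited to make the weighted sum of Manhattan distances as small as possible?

(10, 6)

Manhattan distance separates: Σwᵢ(|x−xᵢ|+|y−yᵢ|) = Σwᵢ|x−xᵢ| + Σwᵢ|y−yᵢ|, so x and y are optimised independently as 1-D weighted medians.
Total weight W = 341; half = 170.5.
x-coordinate, sorted with cumulative weight:
  x=0 (Eastvale, w=4) cum 4
  x=0 (Westmoor, w=80) cum 84
  x=1 (Lakeside, w=2) cum 86
  x=6 (Southcross, w=10) cum 96
  x=7 (Midtown, w=70) cum 166
  x=10 (Hillcrest, w=55) cum 221  ← median
  x=11 (Northgate, w=120) cum 341
⇒ x* = 10
y-coordinate, sorted with cumulative weight:
  y=0 (Lakeside, w=2) cum 2
  y=4 (Eastvale, w=4) cum 6
  y=5 (Northgate, w=120) cum 126
  y=5 (Southcross, w=10) cum 136
  y=6 (Westmoor, w=80) cum 216  ← median
  y=8 (Midtown, w=70) cum 286
  y=10 (Hillcrest, w=55) cum 341
⇒ y* = 6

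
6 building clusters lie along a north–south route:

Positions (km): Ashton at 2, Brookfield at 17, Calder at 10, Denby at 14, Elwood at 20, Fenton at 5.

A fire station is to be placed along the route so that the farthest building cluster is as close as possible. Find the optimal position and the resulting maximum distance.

The 1-center on a line is the midpoint of the two extreme points: leftmost at 2, rightmost at 20.
Optimal location = (2 + 20)/2 = 11; maximum distance = (20 − 2)/2 = 9.

location 11, max distance 9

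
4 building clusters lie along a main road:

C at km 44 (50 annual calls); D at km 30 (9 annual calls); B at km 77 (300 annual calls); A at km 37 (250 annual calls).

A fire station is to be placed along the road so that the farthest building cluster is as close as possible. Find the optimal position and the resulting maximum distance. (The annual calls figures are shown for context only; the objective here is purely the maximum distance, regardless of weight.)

location 53.5, max distance 23.5

The 1-center on a line is the midpoint of the two extreme points: leftmost at 30, rightmost at 77.
Optimal location = (30 + 77)/2 = 53.5; maximum distance = (77 − 30)/2 = 23.5.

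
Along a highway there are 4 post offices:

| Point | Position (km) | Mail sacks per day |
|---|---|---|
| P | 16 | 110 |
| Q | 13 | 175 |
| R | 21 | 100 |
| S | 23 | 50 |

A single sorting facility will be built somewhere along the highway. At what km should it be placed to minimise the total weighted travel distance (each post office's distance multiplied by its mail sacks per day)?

x = 16

For a sum of weighted absolute distances on a line, the optimum is the weighted median (not the mean). Total weight W = 435; half-weight = 217.5.
Sort by position and accumulate weight:
  km 13 (Q, w=175) → cum 175
  km 16 (P, w=110) → cum 285  ≥ 217.5 → median here
  km 21 (R, w=100) → cum 385
  km 23 (S, w=50) → cum 435
Optimal location: km 16.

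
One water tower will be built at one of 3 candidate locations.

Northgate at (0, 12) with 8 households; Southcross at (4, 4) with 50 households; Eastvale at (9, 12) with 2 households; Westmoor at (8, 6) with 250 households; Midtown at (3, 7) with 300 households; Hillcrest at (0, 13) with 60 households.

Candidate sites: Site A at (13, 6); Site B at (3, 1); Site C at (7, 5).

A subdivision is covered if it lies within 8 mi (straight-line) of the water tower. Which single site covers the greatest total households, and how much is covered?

Site C, covering 602

Coverage radius r = 8 mi; a point is covered iff (Δx)²+(Δy)² ≤ 8² = 64.
  Site A (13, 6): covers {Eastvale, Westmoor} → 252
  Site B (3, 1): covers {Southcross, Westmoor, Midtown} → 600
  Site C (7, 5): covers {Southcross, Eastvale, Westmoor, Midtown} → 602
Maximum coverage at Site C: 602 households.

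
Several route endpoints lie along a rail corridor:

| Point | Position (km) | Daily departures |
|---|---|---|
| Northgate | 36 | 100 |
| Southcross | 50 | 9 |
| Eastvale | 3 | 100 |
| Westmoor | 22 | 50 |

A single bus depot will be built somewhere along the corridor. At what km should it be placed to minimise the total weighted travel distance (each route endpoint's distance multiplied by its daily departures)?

x = 22

For a sum of weighted absolute distances on a line, the optimum is the weighted median (not the mean). Total weight W = 259; half-weight = 129.5.
Sort by position and accumulate weight:
  km 3 (Eastvale, w=100) → cum 100
  km 22 (Westmoor, w=50) → cum 150  ≥ 129.5 → median here
  km 36 (Northgate, w=100) → cum 250
  km 50 (Southcross, w=9) → cum 259
Optimal location: km 22.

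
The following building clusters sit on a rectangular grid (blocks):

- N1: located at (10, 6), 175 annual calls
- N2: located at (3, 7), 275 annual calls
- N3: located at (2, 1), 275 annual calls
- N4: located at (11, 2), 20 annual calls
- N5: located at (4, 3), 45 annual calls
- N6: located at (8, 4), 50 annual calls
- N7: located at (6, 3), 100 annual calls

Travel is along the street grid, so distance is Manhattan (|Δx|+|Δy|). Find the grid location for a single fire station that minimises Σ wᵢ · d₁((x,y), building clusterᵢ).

(3, 4)

Manhattan distance separates: Σwᵢ(|x−xᵢ|+|y−yᵢ|) = Σwᵢ|x−xᵢ| + Σwᵢ|y−yᵢ|, so x and y are optimised independently as 1-D weighted medians.
Total weight W = 940; half = 470.
x-coordinate, sorted with cumulative weight:
  x=2 (N3, w=275) cum 275
  x=3 (N2, w=275) cum 550  ← median
  x=4 (N5, w=45) cum 595
  x=6 (N7, w=100) cum 695
  x=8 (N6, w=50) cum 745
  x=10 (N1, w=175) cum 920
  x=11 (N4, w=20) cum 940
⇒ x* = 3
y-coordinate, sorted with cumulative weight:
  y=1 (N3, w=275) cum 275
  y=2 (N4, w=20) cum 295
  y=3 (N5, w=45) cum 340
  y=3 (N7, w=100) cum 440
  y=4 (N6, w=50) cum 490  ← median
  y=6 (N1, w=175) cum 665
  y=7 (N2, w=275) cum 940
⇒ y* = 4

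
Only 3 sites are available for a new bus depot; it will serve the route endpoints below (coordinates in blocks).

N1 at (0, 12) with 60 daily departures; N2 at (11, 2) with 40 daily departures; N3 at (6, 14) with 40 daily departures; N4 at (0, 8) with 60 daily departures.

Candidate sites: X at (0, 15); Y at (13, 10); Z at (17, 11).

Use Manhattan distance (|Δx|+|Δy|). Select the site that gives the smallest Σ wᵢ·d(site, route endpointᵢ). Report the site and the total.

X, total 1840 blocks

Total weighted distance at each candidate:
  X (0, 15): total = 1840
  Y (13, 10): total = 2640
  Z (17, 11): total = 3440
Minimum is at X with total 1840 blocks.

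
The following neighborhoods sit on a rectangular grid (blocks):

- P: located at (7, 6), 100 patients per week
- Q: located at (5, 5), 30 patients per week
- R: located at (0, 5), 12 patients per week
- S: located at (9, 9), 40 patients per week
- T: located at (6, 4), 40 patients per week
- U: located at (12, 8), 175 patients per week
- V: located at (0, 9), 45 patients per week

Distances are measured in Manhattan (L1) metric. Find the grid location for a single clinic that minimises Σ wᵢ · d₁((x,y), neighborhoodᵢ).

Manhattan distance separates: Σwᵢ(|x−xᵢ|+|y−yᵢ|) = Σwᵢ|x−xᵢ| + Σwᵢ|y−yᵢ|, so x and y are optimised independently as 1-D weighted medians.
Total weight W = 442; half = 221.
x-coordinate, sorted with cumulative weight:
  x=0 (R, w=12) cum 12
  x=0 (V, w=45) cum 57
  x=5 (Q, w=30) cum 87
  x=6 (T, w=40) cum 127
  x=7 (P, w=100) cum 227  ← median
  x=9 (S, w=40) cum 267
  x=12 (U, w=175) cum 442
⇒ x* = 7
y-coordinate, sorted with cumulative weight:
  y=4 (T, w=40) cum 40
  y=5 (Q, w=30) cum 70
  y=5 (R, w=12) cum 82
  y=6 (P, w=100) cum 182
  y=8 (U, w=175) cum 357  ← median
  y=9 (S, w=40) cum 397
  y=9 (V, w=45) cum 442
⇒ y* = 8

(7, 8)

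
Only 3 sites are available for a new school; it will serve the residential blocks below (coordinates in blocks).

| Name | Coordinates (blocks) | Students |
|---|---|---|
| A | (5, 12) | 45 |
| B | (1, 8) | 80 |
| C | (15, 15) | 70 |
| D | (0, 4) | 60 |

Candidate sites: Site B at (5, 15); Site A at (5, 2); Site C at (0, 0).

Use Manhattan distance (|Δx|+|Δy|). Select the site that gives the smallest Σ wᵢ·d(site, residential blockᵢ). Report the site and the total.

Total weighted distance at each candidate:
  Site B (5, 15): total = 2675
  Site A (5, 2): total = 3280
  Site C (0, 0): total = 3825
Minimum is at Site B with total 2675 blocks.

Site B, total 2675 blocks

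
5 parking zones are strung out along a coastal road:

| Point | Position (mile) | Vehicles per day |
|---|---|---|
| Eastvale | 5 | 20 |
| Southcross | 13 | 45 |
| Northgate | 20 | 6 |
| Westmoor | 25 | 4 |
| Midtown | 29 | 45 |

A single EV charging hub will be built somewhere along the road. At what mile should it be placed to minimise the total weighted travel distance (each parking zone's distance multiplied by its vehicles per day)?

For a sum of weighted absolute distances on a line, the optimum is the weighted median (not the mean). Total weight W = 120; half-weight = 60.
Sort by position and accumulate weight:
  mile 5 (Eastvale, w=20) → cum 20
  mile 13 (Southcross, w=45) → cum 65  ≥ 60 → median here
  mile 20 (Northgate, w=6) → cum 71
  mile 25 (Westmoor, w=4) → cum 75
  mile 29 (Midtown, w=45) → cum 120
Optimal location: mile 13.

x = 13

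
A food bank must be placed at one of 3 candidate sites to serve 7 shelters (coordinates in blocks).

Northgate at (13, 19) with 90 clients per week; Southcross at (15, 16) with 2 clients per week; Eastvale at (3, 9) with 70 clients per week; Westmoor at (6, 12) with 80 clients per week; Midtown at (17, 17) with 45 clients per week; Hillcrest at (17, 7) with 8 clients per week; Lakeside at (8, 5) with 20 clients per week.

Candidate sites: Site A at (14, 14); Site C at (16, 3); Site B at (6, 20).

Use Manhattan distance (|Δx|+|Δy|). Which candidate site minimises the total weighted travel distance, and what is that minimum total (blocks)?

Total weighted distance at each candidate:
  Site A (14, 14): total = 3116
  Site C (16, 3): total = 5503
  Site B (6, 20): total = 3528
Minimum is at Site A with total 3116 blocks.

Site A, total 3116 blocks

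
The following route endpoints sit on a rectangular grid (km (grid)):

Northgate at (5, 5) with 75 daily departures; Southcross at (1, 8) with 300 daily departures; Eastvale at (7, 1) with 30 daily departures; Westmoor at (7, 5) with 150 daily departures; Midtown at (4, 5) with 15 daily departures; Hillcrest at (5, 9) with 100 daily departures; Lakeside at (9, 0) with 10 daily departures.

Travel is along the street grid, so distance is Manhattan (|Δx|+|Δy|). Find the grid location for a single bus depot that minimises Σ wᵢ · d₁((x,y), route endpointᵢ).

Manhattan distance separates: Σwᵢ(|x−xᵢ|+|y−yᵢ|) = Σwᵢ|x−xᵢ| + Σwᵢ|y−yᵢ|, so x and y are optimised independently as 1-D weighted medians.
Total weight W = 680; half = 340.
x-coordinate, sorted with cumulative weight:
  x=1 (Southcross, w=300) cum 300
  x=4 (Midtown, w=15) cum 315
  x=5 (Northgate, w=75) cum 390  ← median
  x=5 (Hillcrest, w=100) cum 490
  x=7 (Eastvale, w=30) cum 520
  x=7 (Westmoor, w=150) cum 670
  x=9 (Lakeside, w=10) cum 680
⇒ x* = 5
y-coordinate, sorted with cumulative weight:
  y=0 (Lakeside, w=10) cum 10
  y=1 (Eastvale, w=30) cum 40
  y=5 (Northgate, w=75) cum 115
  y=5 (Westmoor, w=150) cum 265
  y=5 (Midtown, w=15) cum 280
  y=8 (Southcross, w=300) cum 580  ← median
  y=9 (Hillcrest, w=100) cum 680
⇒ y* = 8

(5, 8)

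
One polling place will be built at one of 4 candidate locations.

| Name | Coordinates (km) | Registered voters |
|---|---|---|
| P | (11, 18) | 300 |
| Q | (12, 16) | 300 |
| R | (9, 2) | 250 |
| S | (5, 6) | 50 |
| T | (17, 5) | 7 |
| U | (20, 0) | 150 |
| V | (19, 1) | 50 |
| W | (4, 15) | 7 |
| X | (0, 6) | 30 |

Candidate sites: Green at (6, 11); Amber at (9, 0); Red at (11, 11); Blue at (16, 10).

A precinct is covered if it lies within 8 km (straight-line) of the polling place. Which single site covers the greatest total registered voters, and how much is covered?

Coverage radius r = 8 km; a point is covered iff (Δx)²+(Δy)² ≤ 8² = 64.
  Green (6, 11): covers {Q, S, W, X} → 387
  Amber (9, 0): covers {R, S} → 300
  Red (11, 11): covers {P, Q, S} → 650
  Blue (16, 10): covers {Q, T} → 307
Maximum coverage at Red: 650 registered voters.

Red, covering 650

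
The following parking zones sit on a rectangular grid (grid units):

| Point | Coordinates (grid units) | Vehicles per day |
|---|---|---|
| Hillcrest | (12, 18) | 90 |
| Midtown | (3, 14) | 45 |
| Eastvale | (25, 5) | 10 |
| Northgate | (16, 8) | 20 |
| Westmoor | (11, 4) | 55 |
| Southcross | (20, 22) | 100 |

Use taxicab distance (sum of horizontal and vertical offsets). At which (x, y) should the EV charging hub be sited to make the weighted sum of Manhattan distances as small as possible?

Manhattan distance separates: Σwᵢ(|x−xᵢ|+|y−yᵢ|) = Σwᵢ|x−xᵢ| + Σwᵢ|y−yᵢ|, so x and y are optimised independently as 1-D weighted medians.
Total weight W = 320; half = 160.
x-coordinate, sorted with cumulative weight:
  x=3 (Midtown, w=45) cum 45
  x=11 (Westmoor, w=55) cum 100
  x=12 (Hillcrest, w=90) cum 190  ← median
  x=16 (Northgate, w=20) cum 210
  x=20 (Southcross, w=100) cum 310
  x=25 (Eastvale, w=10) cum 320
⇒ x* = 12
y-coordinate, sorted with cumulative weight:
  y=4 (Westmoor, w=55) cum 55
  y=5 (Eastvale, w=10) cum 65
  y=8 (Northgate, w=20) cum 85
  y=14 (Midtown, w=45) cum 130
  y=18 (Hillcrest, w=90) cum 220  ← median
  y=22 (Southcross, w=100) cum 320
⇒ y* = 18

(12, 18)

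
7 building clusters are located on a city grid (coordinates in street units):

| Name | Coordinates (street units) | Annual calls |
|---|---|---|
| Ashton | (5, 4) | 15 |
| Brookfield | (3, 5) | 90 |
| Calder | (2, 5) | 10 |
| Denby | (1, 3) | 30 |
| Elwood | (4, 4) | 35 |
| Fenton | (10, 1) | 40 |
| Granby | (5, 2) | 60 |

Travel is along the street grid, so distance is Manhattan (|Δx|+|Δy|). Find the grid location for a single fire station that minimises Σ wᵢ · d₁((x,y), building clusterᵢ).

(4, 4)

Manhattan distance separates: Σwᵢ(|x−xᵢ|+|y−yᵢ|) = Σwᵢ|x−xᵢ| + Σwᵢ|y−yᵢ|, so x and y are optimised independently as 1-D weighted medians.
Total weight W = 280; half = 140.
x-coordinate, sorted with cumulative weight:
  x=1 (Denby, w=30) cum 30
  x=2 (Calder, w=10) cum 40
  x=3 (Brookfield, w=90) cum 130
  x=4 (Elwood, w=35) cum 165  ← median
  x=5 (Ashton, w=15) cum 180
  x=5 (Granby, w=60) cum 240
  x=10 (Fenton, w=40) cum 280
⇒ x* = 4
y-coordinate, sorted with cumulative weight:
  y=1 (Fenton, w=40) cum 40
  y=2 (Granby, w=60) cum 100
  y=3 (Denby, w=30) cum 130
  y=4 (Ashton, w=15) cum 145  ← median
  y=4 (Elwood, w=35) cum 180
  y=5 (Brookfield, w=90) cum 270
  y=5 (Calder, w=10) cum 280
⇒ y* = 4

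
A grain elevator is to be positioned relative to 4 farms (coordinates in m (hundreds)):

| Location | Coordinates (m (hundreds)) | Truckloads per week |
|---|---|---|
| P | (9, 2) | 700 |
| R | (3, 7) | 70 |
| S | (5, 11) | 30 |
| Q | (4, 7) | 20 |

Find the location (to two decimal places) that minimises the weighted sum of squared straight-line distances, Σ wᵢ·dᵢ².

The minimiser of Σwᵢ‖p−pᵢ‖² is the weighted centroid p* = (Σwᵢpᵢ)/(Σwᵢ).
Σwᵢ = 820.
Σwᵢxᵢ = 700·9 + 70·3 + 30·5 + 20·4 = 6740.
Σwᵢyᵢ = 700·2 + 70·7 + 30·11 + 20·7 = 2360.
x* = 6740/820 = 8.22, y* = 2360/820 = 2.88.

(8.22, 2.88)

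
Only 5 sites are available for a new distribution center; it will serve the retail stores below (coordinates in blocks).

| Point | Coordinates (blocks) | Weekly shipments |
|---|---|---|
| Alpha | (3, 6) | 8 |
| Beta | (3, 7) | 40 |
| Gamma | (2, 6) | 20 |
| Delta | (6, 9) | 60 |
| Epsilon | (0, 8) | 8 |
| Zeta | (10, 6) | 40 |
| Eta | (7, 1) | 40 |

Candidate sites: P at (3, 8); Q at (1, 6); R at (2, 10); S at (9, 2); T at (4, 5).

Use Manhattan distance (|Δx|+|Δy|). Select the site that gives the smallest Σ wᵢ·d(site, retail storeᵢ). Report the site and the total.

Total weighted distance at each candidate:
  P (3, 8): total = 1180
  Q (1, 6): total = 1460
  R (2, 10): total = 1652
  S (9, 2): total = 1780
  T (4, 5): total = 1172
Minimum is at T with total 1172 blocks.

T, total 1172 blocks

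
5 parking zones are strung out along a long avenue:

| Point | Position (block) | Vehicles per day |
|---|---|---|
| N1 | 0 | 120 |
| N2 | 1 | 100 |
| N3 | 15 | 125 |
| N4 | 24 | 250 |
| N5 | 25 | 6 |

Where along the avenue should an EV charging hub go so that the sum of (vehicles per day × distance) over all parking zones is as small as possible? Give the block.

x = 15

For a sum of weighted absolute distances on a line, the optimum is the weighted median (not the mean). Total weight W = 601; half-weight = 300.5.
Sort by position and accumulate weight:
  block 0 (N1, w=120) → cum 120
  block 1 (N2, w=100) → cum 220
  block 15 (N3, w=125) → cum 345  ≥ 300.5 → median here
  block 24 (N4, w=250) → cum 595
  block 25 (N5, w=6) → cum 601
Optimal location: block 15.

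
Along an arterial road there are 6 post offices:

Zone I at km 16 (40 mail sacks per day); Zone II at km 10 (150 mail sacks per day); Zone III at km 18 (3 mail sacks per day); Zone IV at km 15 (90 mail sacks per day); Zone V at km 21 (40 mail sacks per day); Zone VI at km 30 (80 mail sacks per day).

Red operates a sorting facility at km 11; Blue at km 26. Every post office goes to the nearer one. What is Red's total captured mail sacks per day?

The indifferent point is the midpoint (11+26)/2 = 18.5; post offices left of it (closer to Red at 11) go to Red, those right go to Blue.
  Zone II at 10 (w=150) → Red
  Zone IV at 15 (w=90) → Red
  Zone I at 16 (w=40) → Red
  Zone III at 18 (w=3) → Red
  Zone V at 21 (w=40) → Blue
  Zone VI at 30 (w=80) → Blue
Red captures 283; Blue captures 120.

283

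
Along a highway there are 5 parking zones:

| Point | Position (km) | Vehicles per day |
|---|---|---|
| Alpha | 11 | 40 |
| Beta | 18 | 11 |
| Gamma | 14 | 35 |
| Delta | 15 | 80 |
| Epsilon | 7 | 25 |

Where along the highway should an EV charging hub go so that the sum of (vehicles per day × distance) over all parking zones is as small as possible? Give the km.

For a sum of weighted absolute distances on a line, the optimum is the weighted median (not the mean). Total weight W = 191; half-weight = 95.5.
Sort by position and accumulate weight:
  km 7 (Epsilon, w=25) → cum 25
  km 11 (Alpha, w=40) → cum 65
  km 14 (Gamma, w=35) → cum 100  ≥ 95.5 → median here
  km 15 (Delta, w=80) → cum 180
  km 18 (Beta, w=11) → cum 191
Optimal location: km 14.

x = 14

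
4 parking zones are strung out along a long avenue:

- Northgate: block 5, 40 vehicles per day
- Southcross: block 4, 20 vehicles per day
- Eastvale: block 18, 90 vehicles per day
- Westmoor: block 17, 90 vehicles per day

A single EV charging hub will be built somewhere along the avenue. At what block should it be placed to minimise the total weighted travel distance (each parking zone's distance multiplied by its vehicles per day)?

For a sum of weighted absolute distances on a line, the optimum is the weighted median (not the mean). Total weight W = 240; half-weight = 120.
Sort by position and accumulate weight:
  block 4 (Southcross, w=20) → cum 20
  block 5 (Northgate, w=40) → cum 60
  block 17 (Westmoor, w=90) → cum 150  ≥ 120 → median here
  block 18 (Eastvale, w=90) → cum 240
Optimal location: block 17.

x = 17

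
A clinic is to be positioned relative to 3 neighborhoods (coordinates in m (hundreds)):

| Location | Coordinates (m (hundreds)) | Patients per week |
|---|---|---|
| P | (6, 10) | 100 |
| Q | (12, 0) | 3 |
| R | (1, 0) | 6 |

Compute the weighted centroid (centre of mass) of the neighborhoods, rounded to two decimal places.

(5.89, 9.17)

The minimiser of Σwᵢ‖p−pᵢ‖² is the weighted centroid p* = (Σwᵢpᵢ)/(Σwᵢ).
Σwᵢ = 109.
Σwᵢxᵢ = 100·6 + 3·12 + 6·1 = 642.
Σwᵢyᵢ = 100·10 + 3·0 + 6·0 = 1000.
x* = 642/109 = 5.89, y* = 1000/109 = 9.17.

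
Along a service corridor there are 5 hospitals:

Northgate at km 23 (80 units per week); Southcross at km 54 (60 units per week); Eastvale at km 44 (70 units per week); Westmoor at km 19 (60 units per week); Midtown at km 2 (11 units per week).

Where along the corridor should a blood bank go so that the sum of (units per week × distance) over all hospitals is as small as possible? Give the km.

For a sum of weighted absolute distances on a line, the optimum is the weighted median (not the mean). Total weight W = 281; half-weight = 140.5.
Sort by position and accumulate weight:
  km 2 (Midtown, w=11) → cum 11
  km 19 (Westmoor, w=60) → cum 71
  km 23 (Northgate, w=80) → cum 151  ≥ 140.5 → median here
  km 44 (Eastvale, w=70) → cum 221
  km 54 (Southcross, w=60) → cum 281
Optimal location: km 23.

x = 23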